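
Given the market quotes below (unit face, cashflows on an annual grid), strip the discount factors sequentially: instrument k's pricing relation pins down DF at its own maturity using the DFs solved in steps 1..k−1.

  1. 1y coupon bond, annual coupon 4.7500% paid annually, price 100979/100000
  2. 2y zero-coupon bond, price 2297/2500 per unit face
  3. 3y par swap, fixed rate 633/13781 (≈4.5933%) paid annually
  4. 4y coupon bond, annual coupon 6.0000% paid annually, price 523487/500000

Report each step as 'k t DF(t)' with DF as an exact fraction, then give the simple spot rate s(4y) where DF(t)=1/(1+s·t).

1 1 241/250
2 2 2297/2500
3 3 4367/5000
4 4 8317/10000
s(4y) = (1/(8317/10000) − 1)/(4) = 1683/33268 ≈ 5.0589%

step 1 [1y] bond c/1=19/400: DF=(100979/100000 − 19/400·(0))/(1+19/400) = 241/250 ≈ 0.964000
step 2 [2y] zero: DF = P = 2297/2500 ≈ 0.918800
step 3 [3y] swap r/1=633/13781: DF=(1 − 633/13781·(0.964000+0.918800))/(1+633/13781) = 4367/5000 ≈ 0.873400
step 4 [4y] bond c/1=3/50: DF=(523487/500000 − 3/50·(0.964000+0.918800+0.873400))/(1+3/50) = 8317/10000 ≈ 0.831700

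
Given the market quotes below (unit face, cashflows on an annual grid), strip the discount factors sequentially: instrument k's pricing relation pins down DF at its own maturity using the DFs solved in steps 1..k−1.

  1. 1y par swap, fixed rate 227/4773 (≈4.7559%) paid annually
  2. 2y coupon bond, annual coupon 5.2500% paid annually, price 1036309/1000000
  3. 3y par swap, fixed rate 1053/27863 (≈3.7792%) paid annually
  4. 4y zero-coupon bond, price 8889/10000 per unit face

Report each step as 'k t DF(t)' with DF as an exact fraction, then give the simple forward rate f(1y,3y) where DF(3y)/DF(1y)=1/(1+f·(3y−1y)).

step 1 [1y] swap r/1=227/4773: DF=(1 − 227/4773·(0))/(1+227/4773) = 4773/5000 ≈ 0.954600
step 2 [2y] bond c/1=21/400: DF=(1036309/1000000 − 21/400·(0.954600))/(1+21/400) = 937/1000 ≈ 0.937000
step 3 [3y] swap r/1=1053/27863: DF=(1 − 1053/27863·(0.954600+0.937000))/(1+1053/27863) = 8947/10000 ≈ 0.894700
step 4 [4y] zero: DF = P = 8889/10000 ≈ 0.888900

1 1 4773/5000
2 2 937/1000
3 3 8947/10000
4 4 8889/10000
f(1y,3y) = ((4773/5000)/(8947/10000) − 1)/(2) = 599/17894 ≈ 3.3475%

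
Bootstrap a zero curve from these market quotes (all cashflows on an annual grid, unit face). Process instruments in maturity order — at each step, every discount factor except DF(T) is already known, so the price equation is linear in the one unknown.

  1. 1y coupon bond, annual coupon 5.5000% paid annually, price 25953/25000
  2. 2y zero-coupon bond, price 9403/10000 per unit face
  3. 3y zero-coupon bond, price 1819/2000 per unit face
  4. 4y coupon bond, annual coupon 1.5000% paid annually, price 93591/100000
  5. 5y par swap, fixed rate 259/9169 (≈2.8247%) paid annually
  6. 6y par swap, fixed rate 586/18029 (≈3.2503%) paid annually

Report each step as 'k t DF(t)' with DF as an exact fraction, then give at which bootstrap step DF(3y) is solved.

step 1 [1y] bond c/1=11/200: DF=(25953/25000 − 11/200·(0))/(1+11/200) = 123/125 ≈ 0.984000
step 2 [2y] zero: DF = P = 9403/10000 ≈ 0.940300
step 3 [3y] zero: DF = P = 1819/2000 ≈ 0.909500
step 4 [4y] bond c/1=3/200: DF=(93591/100000 − 3/200·(0.984000+0.940300+0.909500))/(1+3/200) = 4401/5000 ≈ 0.880200
step 5 [5y] swap r/1=259/9169: DF=(1 − 259/9169·(0.984000+0.940300+0.909500+0.880200))/(1+259/9169) = 1741/2000 ≈ 0.870500
step 6 [6y] swap r/1=586/18029: DF=(1 − 586/18029·(0.984000+0.940300+0.909500+0.880200+0.870500))/(1+586/18029) = 4121/5000 ≈ 0.824200

1 1 123/125
2 2 9403/10000
3 3 1819/2000
4 4 4401/5000
5 5 1741/2000
6 6 4121/5000
DF(3y) is solved at step 3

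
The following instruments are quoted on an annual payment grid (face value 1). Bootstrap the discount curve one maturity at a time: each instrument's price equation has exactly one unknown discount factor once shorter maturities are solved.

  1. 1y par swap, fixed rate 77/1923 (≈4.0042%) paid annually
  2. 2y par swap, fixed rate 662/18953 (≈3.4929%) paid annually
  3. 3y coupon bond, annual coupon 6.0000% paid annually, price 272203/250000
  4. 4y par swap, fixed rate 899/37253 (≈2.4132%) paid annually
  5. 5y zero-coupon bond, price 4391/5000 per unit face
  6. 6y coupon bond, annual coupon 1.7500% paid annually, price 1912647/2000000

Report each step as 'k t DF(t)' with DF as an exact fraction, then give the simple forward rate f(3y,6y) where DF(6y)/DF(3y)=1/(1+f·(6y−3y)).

1 1 1923/2000
2 2 4669/5000
3 3 9199/10000
4 4 9101/10000
5 5 4391/5000
6 6 8607/10000
f(3y,6y) = ((9199/10000)/(8607/10000) − 1)/(3) = 592/25821 ≈ 2.2927%

step 1 [1y] swap r/1=77/1923: DF=(1 − 77/1923·(0))/(1+77/1923) = 1923/2000 ≈ 0.961500
step 2 [2y] swap r/1=662/18953: DF=(1 − 662/18953·(0.961500))/(1+662/18953) = 4669/5000 ≈ 0.933800
step 3 [3y] bond c/1=3/50: DF=(272203/250000 − 3/50·(0.961500+0.933800))/(1+3/50) = 9199/10000 ≈ 0.919900
step 4 [4y] swap r/1=899/37253: DF=(1 − 899/37253·(0.961500+0.933800+0.919900))/(1+899/37253) = 9101/10000 ≈ 0.910100
step 5 [5y] zero: DF = P = 4391/5000 ≈ 0.878200
step 6 [6y] bond c/1=7/400: DF=(1912647/2000000 − 7/400·(0.961500+0.933800+0.919900+0.910100+0.878200))/(1+7/400) = 8607/10000 ≈ 0.860700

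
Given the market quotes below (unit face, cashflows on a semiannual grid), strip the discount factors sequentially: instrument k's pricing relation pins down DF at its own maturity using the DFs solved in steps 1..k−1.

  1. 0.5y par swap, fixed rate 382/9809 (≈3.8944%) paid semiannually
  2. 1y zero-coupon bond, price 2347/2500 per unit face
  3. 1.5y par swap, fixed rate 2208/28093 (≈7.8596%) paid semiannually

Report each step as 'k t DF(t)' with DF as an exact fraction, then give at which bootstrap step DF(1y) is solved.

step 1 [0.5y] swap r/2=191/9809: DF=(1 − 191/9809·(0))/(1+191/9809) = 9809/10000 ≈ 0.980900
step 2 [1y] zero: DF = P = 2347/2500 ≈ 0.938800
step 3 [1.5y] swap r/2=1104/28093: DF=(1 − 1104/28093·(0.980900+0.938800))/(1+1104/28093) = 556/625 ≈ 0.889600

1 1/2 9809/10000
2 1 2347/2500
3 3/2 556/625
DF(1y) is solved at step 2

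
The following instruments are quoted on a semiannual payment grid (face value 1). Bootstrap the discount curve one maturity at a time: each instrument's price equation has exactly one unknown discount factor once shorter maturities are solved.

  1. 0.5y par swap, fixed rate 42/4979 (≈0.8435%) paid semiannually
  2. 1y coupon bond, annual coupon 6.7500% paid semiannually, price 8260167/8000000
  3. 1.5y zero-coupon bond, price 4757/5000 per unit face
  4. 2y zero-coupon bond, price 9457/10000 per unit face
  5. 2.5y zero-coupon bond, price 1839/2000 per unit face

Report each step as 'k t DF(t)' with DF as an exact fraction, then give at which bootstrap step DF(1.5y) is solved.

step 1 [0.5y] swap r/2=21/4979: DF=(1 − 21/4979·(0))/(1+21/4979) = 4979/5000 ≈ 0.995800
step 2 [1y] bond c/2=27/800: DF=(8260167/8000000 − 27/800·(0.995800))/(1+27/800) = 9663/10000 ≈ 0.966300
step 3 [1.5y] zero: DF = P = 4757/5000 ≈ 0.951400
step 4 [2y] zero: DF = P = 9457/10000 ≈ 0.945700
step 5 [2.5y] zero: DF = P = 1839/2000 ≈ 0.919500

1 1/2 4979/5000
2 1 9663/10000
3 3/2 4757/5000
4 2 9457/10000
5 5/2 1839/2000
DF(1.5y) is solved at step 3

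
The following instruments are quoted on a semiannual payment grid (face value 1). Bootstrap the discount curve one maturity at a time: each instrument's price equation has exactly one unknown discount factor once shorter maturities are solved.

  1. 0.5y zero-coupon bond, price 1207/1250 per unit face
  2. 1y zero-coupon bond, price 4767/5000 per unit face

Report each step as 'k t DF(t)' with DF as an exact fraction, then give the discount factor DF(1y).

1 1/2 1207/1250
2 1 4767/5000
DF(1y) = 4767/5000 ≈ 0.953400

step 1 [0.5y] zero: DF = P = 1207/1250 ≈ 0.965600
step 2 [1y] zero: DF = P = 4767/5000 ≈ 0.953400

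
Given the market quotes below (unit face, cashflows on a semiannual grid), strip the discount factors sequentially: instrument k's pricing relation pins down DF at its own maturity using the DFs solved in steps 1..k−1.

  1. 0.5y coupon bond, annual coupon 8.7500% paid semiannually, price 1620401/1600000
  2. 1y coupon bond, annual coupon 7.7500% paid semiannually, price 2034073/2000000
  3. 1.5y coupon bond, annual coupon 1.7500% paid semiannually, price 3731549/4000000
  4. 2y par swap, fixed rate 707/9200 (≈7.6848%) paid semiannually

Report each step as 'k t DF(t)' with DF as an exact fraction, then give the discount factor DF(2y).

step 1 [0.5y] bond c/2=7/160: DF=(1620401/1600000 − 7/160·(0))/(1+7/160) = 9703/10000 ≈ 0.970300
step 2 [1y] bond c/2=31/800: DF=(2034073/2000000 − 31/800·(0.970300))/(1+31/800) = 9429/10000 ≈ 0.942900
step 3 [1.5y] bond c/2=7/800: DF=(3731549/4000000 − 7/800·(0.970300+0.942900))/(1+7/800) = 4541/5000 ≈ 0.908200
step 4 [2y] swap r/2=707/18400: DF=(1 − 707/18400·(0.970300+0.942900+0.908200))/(1+707/18400) = 4293/5000 ≈ 0.858600

1 1/2 9703/10000
2 1 9429/10000
3 3/2 4541/5000
4 2 4293/5000
DF(2y) = 4293/5000 ≈ 0.858600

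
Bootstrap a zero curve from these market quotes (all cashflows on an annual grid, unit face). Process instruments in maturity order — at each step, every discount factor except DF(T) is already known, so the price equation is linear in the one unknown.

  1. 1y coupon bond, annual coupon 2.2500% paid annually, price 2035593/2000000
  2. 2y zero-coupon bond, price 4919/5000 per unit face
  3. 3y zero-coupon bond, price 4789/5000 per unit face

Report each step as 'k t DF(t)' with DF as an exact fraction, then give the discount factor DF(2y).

1 1 4977/5000
2 2 4919/5000
3 3 4789/5000
DF(2y) = 4919/5000 ≈ 0.983800

step 1 [1y] bond c/1=9/400: DF=(2035593/2000000 − 9/400·(0))/(1+9/400) = 4977/5000 ≈ 0.995400
step 2 [2y] zero: DF = P = 4919/5000 ≈ 0.983800
step 3 [3y] zero: DF = P = 4789/5000 ≈ 0.957800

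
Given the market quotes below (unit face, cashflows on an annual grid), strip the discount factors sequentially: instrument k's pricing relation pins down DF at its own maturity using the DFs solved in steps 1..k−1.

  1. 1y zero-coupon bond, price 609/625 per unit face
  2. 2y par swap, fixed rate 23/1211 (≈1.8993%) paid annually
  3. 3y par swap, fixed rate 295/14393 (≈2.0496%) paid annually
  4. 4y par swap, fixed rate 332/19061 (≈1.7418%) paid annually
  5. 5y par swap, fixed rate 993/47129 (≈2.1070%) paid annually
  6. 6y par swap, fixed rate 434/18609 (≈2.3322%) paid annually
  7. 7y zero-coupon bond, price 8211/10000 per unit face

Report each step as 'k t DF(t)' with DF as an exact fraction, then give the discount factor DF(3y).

step 1 [1y] zero: DF = P = 609/625 ≈ 0.974400
step 2 [2y] swap r/1=23/1211: DF=(1 − 23/1211·(0.974400))/(1+23/1211) = 602/625 ≈ 0.963200
step 3 [3y] swap r/1=295/14393: DF=(1 − 295/14393·(0.974400+0.963200))/(1+295/14393) = 941/1000 ≈ 0.941000
step 4 [4y] swap r/1=332/19061: DF=(1 − 332/19061·(0.974400+0.963200+0.941000))/(1+332/19061) = 1167/1250 ≈ 0.933600
step 5 [5y] swap r/1=993/47129: DF=(1 − 993/47129·(0.974400+0.963200+0.941000+0.933600))/(1+993/47129) = 9007/10000 ≈ 0.900700
step 6 [6y] swap r/1=434/18609: DF=(1 − 434/18609·(0.974400+0.963200+0.941000+0.933600+0.900700))/(1+434/18609) = 4349/5000 ≈ 0.869800
step 7 [7y] zero: DF = P = 8211/10000 ≈ 0.821100

1 1 609/625
2 2 602/625
3 3 941/1000
4 4 1167/1250
5 5 9007/10000
6 6 4349/5000
7 7 8211/10000
DF(3y) = 941/1000 ≈ 0.941000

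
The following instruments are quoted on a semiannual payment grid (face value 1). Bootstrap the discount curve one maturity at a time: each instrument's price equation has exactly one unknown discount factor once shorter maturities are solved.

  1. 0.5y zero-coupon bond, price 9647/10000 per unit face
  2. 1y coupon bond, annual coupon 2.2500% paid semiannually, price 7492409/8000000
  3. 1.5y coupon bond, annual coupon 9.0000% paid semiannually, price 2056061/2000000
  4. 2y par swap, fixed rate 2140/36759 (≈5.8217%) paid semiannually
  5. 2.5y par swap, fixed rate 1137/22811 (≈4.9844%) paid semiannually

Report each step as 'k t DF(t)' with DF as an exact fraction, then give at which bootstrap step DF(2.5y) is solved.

step 1 [0.5y] zero: DF = P = 9647/10000 ≈ 0.964700
step 2 [1y] bond c/2=9/800: DF=(7492409/8000000 − 9/800·(0.964700))/(1+9/800) = 4577/5000 ≈ 0.915400
step 3 [1.5y] bond c/2=9/200: DF=(2056061/2000000 − 9/200·(0.964700+0.915400))/(1+9/200) = 2257/2500 ≈ 0.902800
step 4 [2y] swap r/2=1070/36759: DF=(1 − 1070/36759·(0.964700+0.915400+0.902800))/(1+1070/36759) = 893/1000 ≈ 0.893000
step 5 [2.5y] swap r/2=1137/45622: DF=(1 − 1137/45622·(0.964700+0.915400+0.902800+0.893000))/(1+1137/45622) = 8863/10000 ≈ 0.886300

1 1/2 9647/10000
2 1 4577/5000
3 3/2 2257/2500
4 2 893/1000
5 5/2 8863/10000
DF(2.5y) is solved at step 5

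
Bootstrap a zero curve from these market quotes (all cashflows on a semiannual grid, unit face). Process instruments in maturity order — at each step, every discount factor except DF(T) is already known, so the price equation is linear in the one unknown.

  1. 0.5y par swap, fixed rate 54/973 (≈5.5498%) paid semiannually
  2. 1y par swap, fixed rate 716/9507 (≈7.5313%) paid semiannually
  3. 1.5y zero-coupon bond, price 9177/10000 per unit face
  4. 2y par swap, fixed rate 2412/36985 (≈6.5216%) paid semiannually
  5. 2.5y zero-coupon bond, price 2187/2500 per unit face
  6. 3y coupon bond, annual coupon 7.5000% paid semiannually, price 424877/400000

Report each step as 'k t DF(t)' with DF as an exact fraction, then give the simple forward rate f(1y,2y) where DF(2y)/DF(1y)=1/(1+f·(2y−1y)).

step 1 [0.5y] swap r/2=27/973: DF=(1 − 27/973·(0))/(1+27/973) = 973/1000 ≈ 0.973000
step 2 [1y] swap r/2=358/9507: DF=(1 − 358/9507·(0.973000))/(1+358/9507) = 2321/2500 ≈ 0.928400
step 3 [1.5y] zero: DF = P = 9177/10000 ≈ 0.917700
step 4 [2y] swap r/2=1206/36985: DF=(1 − 1206/36985·(0.973000+0.928400+0.917700))/(1+1206/36985) = 4397/5000 ≈ 0.879400
step 5 [2.5y] zero: DF = P = 2187/2500 ≈ 0.874800
step 6 [3y] bond c/2=3/80: DF=(424877/400000 − 3/80·(0.973000+0.928400+0.917700+0.879400+0.874800))/(1+3/80) = 1717/2000 ≈ 0.858500

1 1/2 973/1000
2 1 2321/2500
3 3/2 9177/10000
4 2 4397/5000
5 5/2 2187/2500
6 3 1717/2000
f(1y,2y) = ((2321/2500)/(4397/5000) − 1)/(1) = 245/4397 ≈ 5.5720%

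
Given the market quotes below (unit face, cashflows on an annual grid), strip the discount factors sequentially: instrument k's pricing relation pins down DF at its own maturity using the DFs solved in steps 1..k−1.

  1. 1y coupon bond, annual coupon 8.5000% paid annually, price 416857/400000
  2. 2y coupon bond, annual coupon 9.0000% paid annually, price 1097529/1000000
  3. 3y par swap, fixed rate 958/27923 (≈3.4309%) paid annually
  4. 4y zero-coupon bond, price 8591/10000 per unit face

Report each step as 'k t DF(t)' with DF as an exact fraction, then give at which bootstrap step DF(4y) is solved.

1 1 1921/2000
2 2 2319/2500
3 3 4521/5000
4 4 8591/10000
DF(4y) is solved at step 4

step 1 [1y] bond c/1=17/200: DF=(416857/400000 − 17/200·(0))/(1+17/200) = 1921/2000 ≈ 0.960500
step 2 [2y] bond c/1=9/100: DF=(1097529/1000000 − 9/100·(0.960500))/(1+9/100) = 2319/2500 ≈ 0.927600
step 3 [3y] swap r/1=958/27923: DF=(1 − 958/27923·(0.960500+0.927600))/(1+958/27923) = 4521/5000 ≈ 0.904200
step 4 [4y] zero: DF = P = 8591/10000 ≈ 0.859100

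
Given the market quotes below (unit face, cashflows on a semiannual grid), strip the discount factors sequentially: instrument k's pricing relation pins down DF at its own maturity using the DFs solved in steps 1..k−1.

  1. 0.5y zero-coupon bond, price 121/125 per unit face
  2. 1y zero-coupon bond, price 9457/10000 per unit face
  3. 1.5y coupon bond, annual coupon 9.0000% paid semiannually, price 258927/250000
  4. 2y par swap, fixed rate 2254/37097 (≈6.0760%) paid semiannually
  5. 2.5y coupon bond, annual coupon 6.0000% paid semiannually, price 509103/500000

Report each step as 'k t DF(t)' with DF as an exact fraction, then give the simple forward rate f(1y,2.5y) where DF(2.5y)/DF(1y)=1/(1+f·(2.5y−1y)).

1 1/2 121/125
2 1 9457/10000
3 3/2 9087/10000
4 2 8873/10000
5 5/2 1761/2000
f(1y,2.5y) = ((9457/10000)/(1761/2000) − 1)/(3/2) = 1304/26415 ≈ 4.9366%

step 1 [0.5y] zero: DF = P = 121/125 ≈ 0.968000
step 2 [1y] zero: DF = P = 9457/10000 ≈ 0.945700
step 3 [1.5y] bond c/2=9/200: DF=(258927/250000 − 9/200·(0.968000+0.945700))/(1+9/200) = 9087/10000 ≈ 0.908700
step 4 [2y] swap r/2=1127/37097: DF=(1 − 1127/37097·(0.968000+0.945700+0.908700))/(1+1127/37097) = 8873/10000 ≈ 0.887300
step 5 [2.5y] bond c/2=3/100: DF=(509103/500000 − 3/100·(0.968000+0.945700+0.908700+0.887300))/(1+3/100) = 1761/2000 ≈ 0.880500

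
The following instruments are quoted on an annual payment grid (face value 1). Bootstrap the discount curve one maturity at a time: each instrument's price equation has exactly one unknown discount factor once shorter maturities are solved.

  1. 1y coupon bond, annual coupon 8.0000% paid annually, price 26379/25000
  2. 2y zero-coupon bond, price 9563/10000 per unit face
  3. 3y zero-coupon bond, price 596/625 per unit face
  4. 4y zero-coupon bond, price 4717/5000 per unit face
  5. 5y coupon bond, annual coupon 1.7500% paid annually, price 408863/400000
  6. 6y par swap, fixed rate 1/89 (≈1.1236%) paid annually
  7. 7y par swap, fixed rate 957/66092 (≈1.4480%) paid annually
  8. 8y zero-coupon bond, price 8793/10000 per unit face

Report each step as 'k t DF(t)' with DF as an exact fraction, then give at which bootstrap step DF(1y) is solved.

1 1 977/1000
2 2 9563/10000
3 3 596/625
4 4 4717/5000
5 5 9387/10000
6 6 9359/10000
7 7 9043/10000
8 8 8793/10000
DF(1y) is solved at step 1

step 1 [1y] bond c/1=2/25: DF=(26379/25000 − 2/25·(0))/(1+2/25) = 977/1000 ≈ 0.977000
step 2 [2y] zero: DF = P = 9563/10000 ≈ 0.956300
step 3 [3y] zero: DF = P = 596/625 ≈ 0.953600
step 4 [4y] zero: DF = P = 4717/5000 ≈ 0.943400
step 5 [5y] bond c/1=7/400: DF=(408863/400000 − 7/400·(0.977000+0.956300+0.953600+0.943400))/(1+7/400) = 9387/10000 ≈ 0.938700
step 6 [6y] swap r/1=1/89: DF=(1 − 1/89·(0.977000+0.956300+0.953600+0.943400+0.938700))/(1+1/89) = 9359/10000 ≈ 0.935900
step 7 [7y] swap r/1=957/66092: DF=(1 − 957/66092·(0.977000+0.956300+0.953600+0.943400+0.938700+0.935900))/(1+957/66092) = 9043/10000 ≈ 0.904300
step 8 [8y] zero: DF = P = 8793/10000 ≈ 0.879300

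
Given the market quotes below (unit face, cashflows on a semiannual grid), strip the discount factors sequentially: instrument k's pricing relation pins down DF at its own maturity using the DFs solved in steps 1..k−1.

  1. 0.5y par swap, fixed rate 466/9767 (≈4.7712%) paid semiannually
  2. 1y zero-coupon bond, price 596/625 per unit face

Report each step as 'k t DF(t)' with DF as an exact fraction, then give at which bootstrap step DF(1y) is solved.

step 1 [0.5y] swap r/2=233/9767: DF=(1 − 233/9767·(0))/(1+233/9767) = 9767/10000 ≈ 0.976700
step 2 [1y] zero: DF = P = 596/625 ≈ 0.953600

1 1/2 9767/10000
2 1 596/625
DF(1y) is solved at step 2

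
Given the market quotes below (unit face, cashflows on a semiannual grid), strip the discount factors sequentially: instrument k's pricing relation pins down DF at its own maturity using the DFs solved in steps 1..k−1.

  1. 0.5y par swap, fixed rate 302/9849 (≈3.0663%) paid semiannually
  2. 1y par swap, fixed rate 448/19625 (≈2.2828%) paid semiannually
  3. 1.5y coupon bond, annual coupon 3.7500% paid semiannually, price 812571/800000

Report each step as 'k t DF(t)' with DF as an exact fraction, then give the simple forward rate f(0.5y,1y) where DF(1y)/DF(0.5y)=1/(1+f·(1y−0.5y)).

step 1 [0.5y] swap r/2=151/9849: DF=(1 − 151/9849·(0))/(1+151/9849) = 9849/10000 ≈ 0.984900
step 2 [1y] swap r/2=224/19625: DF=(1 − 224/19625·(0.984900))/(1+224/19625) = 611/625 ≈ 0.977600
step 3 [1.5y] bond c/2=3/160: DF=(812571/800000 − 3/160·(0.984900+0.977600))/(1+3/160) = 9609/10000 ≈ 0.960900

1 1/2 9849/10000
2 1 611/625
3 3/2 9609/10000
f(0.5y,1y) = ((9849/10000)/(611/625) − 1)/(1/2) = 73/4888 ≈ 1.4935%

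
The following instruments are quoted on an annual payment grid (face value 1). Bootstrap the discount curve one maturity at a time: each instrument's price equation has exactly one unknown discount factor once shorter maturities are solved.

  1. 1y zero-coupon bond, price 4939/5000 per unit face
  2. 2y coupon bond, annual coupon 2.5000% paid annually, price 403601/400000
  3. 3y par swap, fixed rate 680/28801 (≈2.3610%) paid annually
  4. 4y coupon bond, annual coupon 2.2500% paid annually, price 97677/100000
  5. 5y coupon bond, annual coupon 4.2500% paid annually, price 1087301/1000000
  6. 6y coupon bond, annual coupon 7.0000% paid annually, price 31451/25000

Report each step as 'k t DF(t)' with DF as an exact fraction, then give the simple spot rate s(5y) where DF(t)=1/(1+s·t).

step 1 [1y] zero: DF = P = 4939/5000 ≈ 0.987800
step 2 [2y] bond c/1=1/40: DF=(403601/400000 − 1/40·(0.987800))/(1+1/40) = 9603/10000 ≈ 0.960300
step 3 [3y] swap r/1=680/28801: DF=(1 − 680/28801·(0.987800+0.960300))/(1+680/28801) = 233/250 ≈ 0.932000
step 4 [4y] bond c/1=9/400: DF=(97677/100000 − 9/400·(0.987800+0.960300+0.932000))/(1+9/400) = 8919/10000 ≈ 0.891900
step 5 [5y] bond c/1=17/400: DF=(1087301/1000000 − 17/400·(0.987800+0.960300+0.932000+0.891900))/(1+17/400) = 2223/2500 ≈ 0.889200
step 6 [6y] bond c/1=7/100: DF=(31451/25000 − 7/100·(0.987800+0.960300+0.932000+0.891900+0.889200))/(1+7/100) = 2177/2500 ≈ 0.870800

1 1 4939/5000
2 2 9603/10000
3 3 233/250
4 4 8919/10000
5 5 2223/2500
6 6 2177/2500
s(5y) = (1/(2223/2500) − 1)/(5) = 277/11115 ≈ 2.4921%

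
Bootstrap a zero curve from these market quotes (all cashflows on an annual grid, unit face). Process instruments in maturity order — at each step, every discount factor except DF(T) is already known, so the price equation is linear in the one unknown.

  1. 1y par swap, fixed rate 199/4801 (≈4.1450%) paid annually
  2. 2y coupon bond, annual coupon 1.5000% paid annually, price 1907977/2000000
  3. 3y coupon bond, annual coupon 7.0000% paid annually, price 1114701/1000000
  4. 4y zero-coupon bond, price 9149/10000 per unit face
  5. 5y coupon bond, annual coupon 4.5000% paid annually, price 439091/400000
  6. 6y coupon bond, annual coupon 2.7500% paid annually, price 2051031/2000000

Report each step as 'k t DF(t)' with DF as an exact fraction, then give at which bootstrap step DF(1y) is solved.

1 1 4801/5000
2 2 9257/10000
3 3 574/625
4 4 9149/10000
5 5 8903/10000
6 6 8747/10000
DF(1y) is solved at step 1

step 1 [1y] swap r/1=199/4801: DF=(1 − 199/4801·(0))/(1+199/4801) = 4801/5000 ≈ 0.960200
step 2 [2y] bond c/1=3/200: DF=(1907977/2000000 − 3/200·(0.960200))/(1+3/200) = 9257/10000 ≈ 0.925700
step 3 [3y] bond c/1=7/100: DF=(1114701/1000000 − 7/100·(0.960200+0.925700))/(1+7/100) = 574/625 ≈ 0.918400
step 4 [4y] zero: DF = P = 9149/10000 ≈ 0.914900
step 5 [5y] bond c/1=9/200: DF=(439091/400000 − 9/200·(0.960200+0.925700+0.918400+0.914900))/(1+9/200) = 8903/10000 ≈ 0.890300
step 6 [6y] bond c/1=11/400: DF=(2051031/2000000 − 11/400·(0.960200+0.925700+0.918400+0.914900+0.890300))/(1+11/400) = 8747/10000 ≈ 0.874700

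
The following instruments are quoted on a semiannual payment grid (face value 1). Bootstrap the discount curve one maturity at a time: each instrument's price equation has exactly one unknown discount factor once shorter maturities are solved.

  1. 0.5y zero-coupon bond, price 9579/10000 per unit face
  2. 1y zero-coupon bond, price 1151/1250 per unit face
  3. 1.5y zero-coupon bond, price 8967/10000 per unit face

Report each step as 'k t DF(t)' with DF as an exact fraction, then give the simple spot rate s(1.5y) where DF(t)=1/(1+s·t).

step 1 [0.5y] zero: DF = P = 9579/10000 ≈ 0.957900
step 2 [1y] zero: DF = P = 1151/1250 ≈ 0.920800
step 3 [1.5y] zero: DF = P = 8967/10000 ≈ 0.896700

1 1/2 9579/10000
2 1 1151/1250
3 3/2 8967/10000
s(1.5y) = (1/(8967/10000) − 1)/(3/2) = 2066/26901 ≈ 7.6800%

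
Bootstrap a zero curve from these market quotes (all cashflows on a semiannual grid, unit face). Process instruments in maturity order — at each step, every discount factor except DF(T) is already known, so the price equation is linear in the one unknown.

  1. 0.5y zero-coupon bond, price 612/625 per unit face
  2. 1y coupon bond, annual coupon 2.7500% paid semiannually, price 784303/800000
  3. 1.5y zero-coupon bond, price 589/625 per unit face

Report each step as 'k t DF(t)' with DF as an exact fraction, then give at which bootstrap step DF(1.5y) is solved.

step 1 [0.5y] zero: DF = P = 612/625 ≈ 0.979200
step 2 [1y] bond c/2=11/800: DF=(784303/800000 − 11/800·(0.979200))/(1+11/800) = 4769/5000 ≈ 0.953800
step 3 [1.5y] zero: DF = P = 589/625 ≈ 0.942400

1 1/2 612/625
2 1 4769/5000
3 3/2 589/625
DF(1.5y) is solved at step 3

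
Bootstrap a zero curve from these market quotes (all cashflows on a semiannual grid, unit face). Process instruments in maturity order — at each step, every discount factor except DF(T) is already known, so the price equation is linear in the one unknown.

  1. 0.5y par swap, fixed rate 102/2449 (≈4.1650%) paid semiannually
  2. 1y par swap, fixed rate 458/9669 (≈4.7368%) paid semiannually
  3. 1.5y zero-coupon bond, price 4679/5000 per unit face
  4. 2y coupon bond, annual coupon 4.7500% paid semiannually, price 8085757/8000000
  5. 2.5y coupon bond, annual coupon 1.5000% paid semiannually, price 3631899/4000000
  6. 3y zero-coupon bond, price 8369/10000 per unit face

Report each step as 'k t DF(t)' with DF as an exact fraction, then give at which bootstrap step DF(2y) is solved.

step 1 [0.5y] swap r/2=51/2449: DF=(1 − 51/2449·(0))/(1+51/2449) = 2449/2500 ≈ 0.979600
step 2 [1y] swap r/2=229/9669: DF=(1 − 229/9669·(0.979600))/(1+229/9669) = 4771/5000 ≈ 0.954200
step 3 [1.5y] zero: DF = P = 4679/5000 ≈ 0.935800
step 4 [2y] bond c/2=19/800: DF=(8085757/8000000 − 19/800·(0.979600+0.954200+0.935800))/(1+19/800) = 9207/10000 ≈ 0.920700
step 5 [2.5y] bond c/2=3/400: DF=(3631899/4000000 − 3/400·(0.979600+0.954200+0.935800+0.920700))/(1+3/400) = 873/1000 ≈ 0.873000
step 6 [3y] zero: DF = P = 8369/10000 ≈ 0.836900

1 1/2 2449/2500
2 1 4771/5000
3 3/2 4679/5000
4 2 9207/10000
5 5/2 873/1000
6 3 8369/10000
DF(2y) is solved at step 4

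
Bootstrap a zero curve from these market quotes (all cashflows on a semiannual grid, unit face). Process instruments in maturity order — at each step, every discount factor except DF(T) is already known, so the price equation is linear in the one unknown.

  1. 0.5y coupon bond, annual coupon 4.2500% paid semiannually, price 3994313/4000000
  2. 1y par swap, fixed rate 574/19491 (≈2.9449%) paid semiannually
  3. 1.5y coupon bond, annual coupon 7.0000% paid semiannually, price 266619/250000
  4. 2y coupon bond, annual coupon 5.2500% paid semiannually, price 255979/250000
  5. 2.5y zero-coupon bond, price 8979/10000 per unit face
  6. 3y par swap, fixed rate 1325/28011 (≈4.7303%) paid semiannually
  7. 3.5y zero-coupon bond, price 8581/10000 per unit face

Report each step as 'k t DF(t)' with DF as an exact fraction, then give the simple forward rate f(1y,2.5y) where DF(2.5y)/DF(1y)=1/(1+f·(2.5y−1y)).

step 1 [0.5y] bond c/2=17/800: DF=(3994313/4000000 − 17/800·(0))/(1+17/800) = 4889/5000 ≈ 0.977800
step 2 [1y] swap r/2=287/19491: DF=(1 − 287/19491·(0.977800))/(1+287/19491) = 9713/10000 ≈ 0.971300
step 3 [1.5y] bond c/2=7/200: DF=(266619/250000 − 7/200·(0.977800+0.971300))/(1+7/200) = 1929/2000 ≈ 0.964500
step 4 [2y] bond c/2=21/800: DF=(255979/250000 − 21/800·(0.977800+0.971300+0.964500))/(1+21/800) = 577/625 ≈ 0.923200
step 5 [2.5y] zero: DF = P = 8979/10000 ≈ 0.897900
step 6 [3y] swap r/2=1325/56022: DF=(1 − 1325/56022·(0.977800+0.971300+0.964500+0.923200+0.897900))/(1+1325/56022) = 347/400 ≈ 0.867500
step 7 [3.5y] zero: DF = P = 8581/10000 ≈ 0.858100

1 1/2 4889/5000
2 1 9713/10000
3 3/2 1929/2000
4 2 577/625
5 5/2 8979/10000
6 3 347/400
7 7/2 8581/10000
f(1y,2.5y) = ((9713/10000)/(8979/10000) − 1)/(3/2) = 1468/26937 ≈ 5.4498%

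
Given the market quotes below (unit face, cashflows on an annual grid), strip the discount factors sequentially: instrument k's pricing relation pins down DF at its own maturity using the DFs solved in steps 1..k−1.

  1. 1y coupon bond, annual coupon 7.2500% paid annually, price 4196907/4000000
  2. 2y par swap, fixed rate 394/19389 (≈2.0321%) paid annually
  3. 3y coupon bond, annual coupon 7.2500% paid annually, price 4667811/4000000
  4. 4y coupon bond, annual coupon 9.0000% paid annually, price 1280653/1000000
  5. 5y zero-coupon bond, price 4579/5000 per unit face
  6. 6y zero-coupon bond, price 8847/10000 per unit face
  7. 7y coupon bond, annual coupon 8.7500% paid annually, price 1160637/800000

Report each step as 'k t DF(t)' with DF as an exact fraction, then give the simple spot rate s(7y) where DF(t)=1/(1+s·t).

step 1 [1y] bond c/1=29/400: DF=(4196907/4000000 − 29/400·(0))/(1+29/400) = 9783/10000 ≈ 0.978300
step 2 [2y] swap r/1=394/19389: DF=(1 − 394/19389·(0.978300))/(1+394/19389) = 4803/5000 ≈ 0.960600
step 3 [3y] bond c/1=29/400: DF=(4667811/4000000 − 29/400·(0.978300+0.960600))/(1+29/400) = 957/1000 ≈ 0.957000
step 4 [4y] bond c/1=9/100: DF=(1280653/1000000 − 9/100·(0.978300+0.960600+0.957000))/(1+9/100) = 4679/5000 ≈ 0.935800
step 5 [5y] zero: DF = P = 4579/5000 ≈ 0.915800
step 6 [6y] zero: DF = P = 8847/10000 ≈ 0.884700
step 7 [7y] bond c/1=7/80: DF=(1160637/800000 − 7/80·(0.978300+0.960600+0.957000+0.935800+0.915800+0.884700))/(1+7/80) = 8809/10000 ≈ 0.880900

1 1 9783/10000
2 2 4803/5000
3 3 957/1000
4 4 4679/5000
5 5 4579/5000
6 6 8847/10000
7 7 8809/10000
s(7y) = (1/(8809/10000) − 1)/(7) = 1191/61663 ≈ 1.9315%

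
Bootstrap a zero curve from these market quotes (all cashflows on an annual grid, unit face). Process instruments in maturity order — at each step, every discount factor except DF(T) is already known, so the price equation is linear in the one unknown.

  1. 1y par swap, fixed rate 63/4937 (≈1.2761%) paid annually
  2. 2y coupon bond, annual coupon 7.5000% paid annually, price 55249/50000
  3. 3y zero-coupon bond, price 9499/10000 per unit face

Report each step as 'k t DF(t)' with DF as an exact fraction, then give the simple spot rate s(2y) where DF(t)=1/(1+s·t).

1 1 4937/5000
2 2 959/1000
3 3 9499/10000
s(2y) = (1/(959/1000) − 1)/(2) = 41/1918 ≈ 2.1376%

step 1 [1y] swap r/1=63/4937: DF=(1 − 63/4937·(0))/(1+63/4937) = 4937/5000 ≈ 0.987400
step 2 [2y] bond c/1=3/40: DF=(55249/50000 − 3/40·(0.987400))/(1+3/40) = 959/1000 ≈ 0.959000
step 3 [3y] zero: DF = P = 9499/10000 ≈ 0.949900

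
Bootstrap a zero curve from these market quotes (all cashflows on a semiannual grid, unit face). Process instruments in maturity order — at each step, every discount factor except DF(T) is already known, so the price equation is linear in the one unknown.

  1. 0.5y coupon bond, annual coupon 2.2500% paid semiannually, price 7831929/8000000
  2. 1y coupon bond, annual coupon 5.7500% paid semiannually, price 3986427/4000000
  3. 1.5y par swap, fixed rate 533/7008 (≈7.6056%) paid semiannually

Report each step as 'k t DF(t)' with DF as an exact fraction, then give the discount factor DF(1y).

step 1 [0.5y] bond c/2=9/800: DF=(7831929/8000000 − 9/800·(0))/(1+9/800) = 9681/10000 ≈ 0.968100
step 2 [1y] bond c/2=23/800: DF=(3986427/4000000 − 23/800·(0.968100))/(1+23/800) = 9417/10000 ≈ 0.941700
step 3 [1.5y] swap r/2=533/14016: DF=(1 − 533/14016·(0.968100+0.941700))/(1+533/14016) = 4467/5000 ≈ 0.893400

1 1/2 9681/10000
2 1 9417/10000
3 3/2 4467/5000
DF(1y) = 9417/10000 ≈ 0.941700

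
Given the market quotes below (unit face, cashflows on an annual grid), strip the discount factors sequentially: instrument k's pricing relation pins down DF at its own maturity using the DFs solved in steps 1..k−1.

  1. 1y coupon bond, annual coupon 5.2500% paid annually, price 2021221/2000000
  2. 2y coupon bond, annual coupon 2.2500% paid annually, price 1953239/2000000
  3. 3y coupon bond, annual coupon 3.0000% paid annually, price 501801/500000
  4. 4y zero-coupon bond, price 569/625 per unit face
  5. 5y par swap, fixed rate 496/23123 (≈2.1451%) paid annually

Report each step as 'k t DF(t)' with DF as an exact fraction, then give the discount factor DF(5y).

1 1 4801/5000
2 2 467/500
3 3 1149/1250
4 4 569/625
5 5 563/625
DF(5y) = 563/625 ≈ 0.900800

step 1 [1y] bond c/1=21/400: DF=(2021221/2000000 − 21/400·(0))/(1+21/400) = 4801/5000 ≈ 0.960200
step 2 [2y] bond c/1=9/400: DF=(1953239/2000000 − 9/400·(0.960200))/(1+9/400) = 467/500 ≈ 0.934000
step 3 [3y] bond c/1=3/100: DF=(501801/500000 − 3/100·(0.960200+0.934000))/(1+3/100) = 1149/1250 ≈ 0.919200
step 4 [4y] zero: DF = P = 569/625 ≈ 0.910400
step 5 [5y] swap r/1=496/23123: DF=(1 − 496/23123·(0.960200+0.934000+0.919200+0.910400))/(1+496/23123) = 563/625 ≈ 0.900800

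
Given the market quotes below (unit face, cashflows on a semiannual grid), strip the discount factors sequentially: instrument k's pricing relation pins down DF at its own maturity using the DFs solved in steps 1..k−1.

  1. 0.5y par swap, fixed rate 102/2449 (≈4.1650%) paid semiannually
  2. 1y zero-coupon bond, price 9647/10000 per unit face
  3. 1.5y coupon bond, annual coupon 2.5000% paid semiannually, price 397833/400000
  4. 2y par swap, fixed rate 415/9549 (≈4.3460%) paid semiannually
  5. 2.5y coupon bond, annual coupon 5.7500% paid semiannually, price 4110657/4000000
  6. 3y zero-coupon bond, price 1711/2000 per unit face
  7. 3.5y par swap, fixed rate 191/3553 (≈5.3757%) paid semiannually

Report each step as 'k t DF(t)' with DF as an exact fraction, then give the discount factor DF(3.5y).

1 1/2 2449/2500
2 1 9647/10000
3 3/2 9583/10000
4 2 917/1000
5 5/2 4461/5000
6 3 1711/2000
7 7/2 8281/10000
DF(3.5y) = 8281/10000 ≈ 0.828100

step 1 [0.5y] swap r/2=51/2449: DF=(1 − 51/2449·(0))/(1+51/2449) = 2449/2500 ≈ 0.979600
step 2 [1y] zero: DF = P = 9647/10000 ≈ 0.964700
step 3 [1.5y] bond c/2=1/80: DF=(397833/400000 − 1/80·(0.979600+0.964700))/(1+1/80) = 9583/10000 ≈ 0.958300
step 4 [2y] swap r/2=415/19098: DF=(1 − 415/19098·(0.979600+0.964700+0.958300))/(1+415/19098) = 917/1000 ≈ 0.917000
step 5 [2.5y] bond c/2=23/800: DF=(4110657/4000000 − 23/800·(0.979600+0.964700+0.958300+0.917000))/(1+23/800) = 4461/5000 ≈ 0.892200
step 6 [3y] zero: DF = P = 1711/2000 ≈ 0.855500
step 7 [3.5y] swap r/2=191/7106: DF=(1 − 191/7106·(0.979600+0.964700+0.958300+0.917000+0.892200+0.855500))/(1+191/7106) = 8281/10000 ≈ 0.828100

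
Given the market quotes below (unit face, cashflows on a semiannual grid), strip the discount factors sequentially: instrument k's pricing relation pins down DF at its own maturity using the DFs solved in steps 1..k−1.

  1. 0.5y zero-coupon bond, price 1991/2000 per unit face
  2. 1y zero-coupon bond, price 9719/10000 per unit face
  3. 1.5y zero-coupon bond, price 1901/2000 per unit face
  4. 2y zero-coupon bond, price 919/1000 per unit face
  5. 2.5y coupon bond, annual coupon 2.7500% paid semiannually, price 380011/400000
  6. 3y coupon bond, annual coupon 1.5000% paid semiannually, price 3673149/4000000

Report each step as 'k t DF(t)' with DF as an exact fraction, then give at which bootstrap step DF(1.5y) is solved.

1 1/2 1991/2000
2 1 9719/10000
3 3/2 1901/2000
4 2 919/1000
5 5/2 8851/10000
6 3 8763/10000
DF(1.5y) is solved at step 3

step 1 [0.5y] zero: DF = P = 1991/2000 ≈ 0.995500
step 2 [1y] zero: DF = P = 9719/10000 ≈ 0.971900
step 3 [1.5y] zero: DF = P = 1901/2000 ≈ 0.950500
step 4 [2y] zero: DF = P = 919/1000 ≈ 0.919000
step 5 [2.5y] bond c/2=11/800: DF=(380011/400000 − 11/800·(0.995500+0.971900+0.950500+0.919000))/(1+11/800) = 8851/10000 ≈ 0.885100
step 6 [3y] bond c/2=3/400: DF=(3673149/4000000 − 3/400·(0.995500+0.971900+0.950500+0.919000+0.885100))/(1+3/400) = 8763/10000 ≈ 0.876300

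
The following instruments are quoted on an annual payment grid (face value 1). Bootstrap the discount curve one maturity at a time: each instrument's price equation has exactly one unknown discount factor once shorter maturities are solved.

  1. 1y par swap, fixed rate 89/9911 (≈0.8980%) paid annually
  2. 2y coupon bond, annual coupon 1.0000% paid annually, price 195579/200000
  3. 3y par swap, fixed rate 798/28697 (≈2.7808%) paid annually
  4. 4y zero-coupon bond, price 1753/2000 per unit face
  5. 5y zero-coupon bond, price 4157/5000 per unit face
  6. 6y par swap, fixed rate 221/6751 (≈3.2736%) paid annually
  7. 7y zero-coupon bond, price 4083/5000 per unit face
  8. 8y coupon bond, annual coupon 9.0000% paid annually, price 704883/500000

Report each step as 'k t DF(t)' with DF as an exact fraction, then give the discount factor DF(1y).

step 1 [1y] swap r/1=89/9911: DF=(1 − 89/9911·(0))/(1+89/9911) = 9911/10000 ≈ 0.991100
step 2 [2y] bond c/1=1/100: DF=(195579/200000 − 1/100·(0.991100))/(1+1/100) = 599/625 ≈ 0.958400
step 3 [3y] swap r/1=798/28697: DF=(1 − 798/28697·(0.991100+0.958400))/(1+798/28697) = 4601/5000 ≈ 0.920200
step 4 [4y] zero: DF = P = 1753/2000 ≈ 0.876500
step 5 [5y] zero: DF = P = 4157/5000 ≈ 0.831400
step 6 [6y] swap r/1=221/6751: DF=(1 − 221/6751·(0.991100+0.958400+0.920200+0.876500+0.831400))/(1+221/6751) = 1029/1250 ≈ 0.823200
step 7 [7y] zero: DF = P = 4083/5000 ≈ 0.816600
step 8 [8y] bond c/1=9/100: DF=(704883/500000 − 9/100·(0.991100+0.958400+0.920200+0.876500+0.831400+0.823200+0.816600))/(1+9/100) = 39/50 ≈ 0.780000

1 1 9911/10000
2 2 599/625
3 3 4601/5000
4 4 1753/2000
5 5 4157/5000
6 6 1029/1250
7 7 4083/5000
8 8 39/50
DF(1y) = 9911/10000 ≈ 0.991100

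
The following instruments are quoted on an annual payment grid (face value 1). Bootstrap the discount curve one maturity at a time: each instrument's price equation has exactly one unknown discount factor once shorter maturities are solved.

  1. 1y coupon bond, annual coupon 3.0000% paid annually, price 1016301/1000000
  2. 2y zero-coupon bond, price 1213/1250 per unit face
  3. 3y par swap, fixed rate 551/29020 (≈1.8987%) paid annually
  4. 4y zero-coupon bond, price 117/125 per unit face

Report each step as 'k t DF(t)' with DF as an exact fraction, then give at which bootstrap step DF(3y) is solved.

step 1 [1y] bond c/1=3/100: DF=(1016301/1000000 − 3/100·(0))/(1+3/100) = 9867/10000 ≈ 0.986700
step 2 [2y] zero: DF = P = 1213/1250 ≈ 0.970400
step 3 [3y] swap r/1=551/29020: DF=(1 − 551/29020·(0.986700+0.970400))/(1+551/29020) = 9449/10000 ≈ 0.944900
step 4 [4y] zero: DF = P = 117/125 ≈ 0.936000

1 1 9867/10000
2 2 1213/1250
3 3 9449/10000
4 4 117/125
DF(3y) is solved at step 3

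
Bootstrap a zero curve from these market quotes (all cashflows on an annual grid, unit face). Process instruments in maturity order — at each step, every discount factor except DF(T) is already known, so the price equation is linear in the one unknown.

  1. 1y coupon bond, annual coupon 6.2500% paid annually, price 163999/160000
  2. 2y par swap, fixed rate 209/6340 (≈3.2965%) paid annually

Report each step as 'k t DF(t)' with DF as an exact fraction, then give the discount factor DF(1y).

step 1 [1y] bond c/1=1/16: DF=(163999/160000 − 1/16·(0))/(1+1/16) = 9647/10000 ≈ 0.964700
step 2 [2y] swap r/1=209/6340: DF=(1 − 209/6340·(0.964700))/(1+209/6340) = 9373/10000 ≈ 0.937300

1 1 9647/10000
2 2 9373/10000
DF(1y) = 9647/10000 ≈ 0.964700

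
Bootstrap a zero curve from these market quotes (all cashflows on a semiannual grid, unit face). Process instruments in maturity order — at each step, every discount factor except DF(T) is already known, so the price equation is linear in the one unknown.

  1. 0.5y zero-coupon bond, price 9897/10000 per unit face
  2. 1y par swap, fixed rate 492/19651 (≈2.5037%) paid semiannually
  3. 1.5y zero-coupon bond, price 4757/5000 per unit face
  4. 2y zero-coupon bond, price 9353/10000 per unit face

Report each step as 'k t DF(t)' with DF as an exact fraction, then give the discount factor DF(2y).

step 1 [0.5y] zero: DF = P = 9897/10000 ≈ 0.989700
step 2 [1y] swap r/2=246/19651: DF=(1 − 246/19651·(0.989700))/(1+246/19651) = 4877/5000 ≈ 0.975400
step 3 [1.5y] zero: DF = P = 4757/5000 ≈ 0.951400
step 4 [2y] zero: DF = P = 9353/10000 ≈ 0.935300

1 1/2 9897/10000
2 1 4877/5000
3 3/2 4757/5000
4 2 9353/10000
DF(2y) = 9353/10000 ≈ 0.935300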